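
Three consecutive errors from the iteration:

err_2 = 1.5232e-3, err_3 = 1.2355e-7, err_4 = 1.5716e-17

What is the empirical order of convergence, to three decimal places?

2.419

p ≈ ln(err_4/err_3) / ln(err_3/err_2)
  = ln(1.5716e-17/1.2355e-7) / ln(1.2355e-7/1.5232e-3)
  = ln(1.27204e-10) / ln(8.11121e-05)
  = -22.785229 / -9.419678 ≈ 2.418897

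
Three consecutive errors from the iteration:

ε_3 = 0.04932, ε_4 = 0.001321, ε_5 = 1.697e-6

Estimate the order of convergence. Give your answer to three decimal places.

p ≈ ln(ε_5/ε_4) / ln(ε_4/ε_3)
  = ln(1.697e-6/0.001321) / ln(0.001321/0.04932)
  = ln(0.00128463) / ln(0.0267843)
  = -6.657285 / -3.619939 ≈ 1.839060

1.839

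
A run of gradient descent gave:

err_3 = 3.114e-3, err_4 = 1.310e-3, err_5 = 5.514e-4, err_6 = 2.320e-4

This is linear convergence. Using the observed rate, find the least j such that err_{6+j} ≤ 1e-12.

23

Rate ρ ≈ err_6/err_5 = 2.320e-4/5.514e-4 = 0.4207.
After j more steps, err_{6+j} ≈ 2.320e-4·ρ^j; need ρ^j ≤ 1e-12/2.320e-4 = 4.31034e-09.
j ≥ ln(4.31034e-09)/ln(0.4207) = -19.2622/-0.86584 = 22.247.
So 23 more iterations are needed.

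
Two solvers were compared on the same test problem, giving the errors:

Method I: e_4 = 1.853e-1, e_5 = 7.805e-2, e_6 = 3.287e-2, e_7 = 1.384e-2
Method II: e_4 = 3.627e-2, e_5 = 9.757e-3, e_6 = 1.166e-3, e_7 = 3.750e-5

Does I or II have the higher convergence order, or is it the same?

Method I: p ≈ ln(1.384e-2/3.287e-2)/ln(3.287e-2/7.805e-2) ≈ 1.00.
Method II: p ≈ ln(3.750e-5/1.166e-3)/ln(1.166e-3/9.757e-3) ≈ 1.62.
Method II has the higher order (≈1.6 vs ≈1.0).

II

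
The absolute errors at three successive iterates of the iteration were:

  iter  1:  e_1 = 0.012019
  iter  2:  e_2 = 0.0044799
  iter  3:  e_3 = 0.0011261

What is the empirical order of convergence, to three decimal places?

1.399

p ≈ ln(e_3/e_2) / ln(e_2/e_1)
  = ln(0.0011261/0.0044799) / ln(0.0044799/0.012019)
  = ln(0.251367) / ln(0.372735)
  = -1.380841 / -0.986888 ≈ 1.399187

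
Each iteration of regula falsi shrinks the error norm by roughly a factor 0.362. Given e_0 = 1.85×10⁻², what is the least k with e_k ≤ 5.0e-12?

After k steps, e_k ≈ 1.85×10⁻²·0.362^k.
Need 0.362^k ≤ 5.0e-12/1.85×10⁻² = 2.7027e-10.
k ≥ ln(2.7027e-10)/ln(0.362) = -22.0316/-1.01611 = 21.682.
Smallest integer k = 22.

22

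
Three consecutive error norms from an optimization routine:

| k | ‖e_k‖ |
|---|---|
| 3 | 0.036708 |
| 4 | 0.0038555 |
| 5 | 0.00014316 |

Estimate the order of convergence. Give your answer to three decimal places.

p ≈ ln(‖e_5‖/‖e_4‖) / ln(‖e_4‖/‖e_3‖)
  = ln(0.00014316/0.0038555) / ln(0.0038555/0.036708)
  = ln(0.0371314) / ln(0.105032)
  = -3.293292 / -2.253490 ≈ 1.461419

1.461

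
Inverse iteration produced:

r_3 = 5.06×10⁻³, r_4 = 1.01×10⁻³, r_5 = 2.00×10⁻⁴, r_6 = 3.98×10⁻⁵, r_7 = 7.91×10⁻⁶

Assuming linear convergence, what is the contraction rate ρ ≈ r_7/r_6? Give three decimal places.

ρ ≈ r_7/r_6 = 7.91×10⁻⁶/3.98×10⁻⁵ = 0.19874

0.199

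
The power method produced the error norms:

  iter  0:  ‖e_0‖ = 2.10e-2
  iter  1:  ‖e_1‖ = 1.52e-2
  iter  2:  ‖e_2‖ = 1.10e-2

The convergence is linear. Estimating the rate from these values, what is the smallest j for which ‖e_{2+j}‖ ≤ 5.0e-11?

60

Rate ρ ≈ ‖e_2‖/‖e_1‖ = 1.10e-2/1.52e-2 = 0.7237.
After j more steps, ‖e_{2+j}‖ ≈ 1.10e-2·ρ^j; need ρ^j ≤ 5.0e-11/1.10e-2 = 4.54545e-09.
j ≥ ln(4.54545e-09)/ln(0.7237) = -19.2091/-0.32338 = 59.401.
So 60 more iterations are needed.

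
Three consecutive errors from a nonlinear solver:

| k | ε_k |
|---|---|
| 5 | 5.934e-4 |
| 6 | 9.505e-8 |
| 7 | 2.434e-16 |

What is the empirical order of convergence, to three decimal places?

p ≈ ln(ε_7/ε_6) / ln(ε_6/ε_5)
  = ln(2.434e-16/9.505e-8) / ln(9.505e-8/5.934e-4)
  = ln(2.56076e-09) / ln(0.000160179)
  = -19.782962 / -8.739219 ≈ 2.263699

2.264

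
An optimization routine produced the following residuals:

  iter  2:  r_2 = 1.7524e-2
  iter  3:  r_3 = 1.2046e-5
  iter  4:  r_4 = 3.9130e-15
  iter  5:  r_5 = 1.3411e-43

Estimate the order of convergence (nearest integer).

Consecutive ratios: r_5/r_4 = 1.3411e-43/3.9130e-15 = 3.42729e-29, r_4/r_3 = 3.9130e-15/1.2046e-5 = 3.24838e-10.
p ≈ ln(3.42729e-29)/ln(3.24838e-10) = -65.5432/-21.8477 ≈ 3.00.
So the convergence is cubic (order 3).

3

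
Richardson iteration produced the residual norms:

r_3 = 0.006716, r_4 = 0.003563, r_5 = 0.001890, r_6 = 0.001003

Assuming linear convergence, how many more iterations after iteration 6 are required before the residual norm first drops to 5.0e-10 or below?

Rate ρ ≈ r_6/r_5 = 0.001003/0.001890 = 0.5307.
After j more steps, r_{6+j} ≈ 0.001003·ρ^j; need ρ^j ≤ 5.0e-10/0.001003 = 4.98504e-07.
j ≥ ln(4.98504e-07)/ln(0.5307) = -14.5117/-0.63356 = 22.905.
So 23 more iterations are needed.

23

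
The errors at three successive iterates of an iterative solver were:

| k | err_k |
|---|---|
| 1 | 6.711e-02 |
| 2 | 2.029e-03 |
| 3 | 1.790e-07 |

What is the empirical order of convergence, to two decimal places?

2.67

p ≈ ln(err_3/err_2) / ln(err_2/err_1)
  = ln(1.790e-07/2.029e-03) / ln(2.029e-03/6.711e-02)
  = ln(8.82208e-05) / ln(0.0302339)
  = -9.33567 / -3.49879 ≈ 2.66826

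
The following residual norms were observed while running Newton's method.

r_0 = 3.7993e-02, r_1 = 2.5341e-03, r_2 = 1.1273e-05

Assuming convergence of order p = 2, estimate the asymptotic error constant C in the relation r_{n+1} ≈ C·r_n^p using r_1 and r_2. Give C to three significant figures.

1.76

C ≈ r_2 / r_1^2
  = 1.1273e-05 / (2.5341e-03)^2
  = 1.1273e-05 / 6.42166e-06 ≈ 1.7555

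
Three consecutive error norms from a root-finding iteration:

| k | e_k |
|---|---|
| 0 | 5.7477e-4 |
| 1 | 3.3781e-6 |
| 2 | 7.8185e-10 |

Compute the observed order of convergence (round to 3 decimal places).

p ≈ ln(e_2/e_1) / ln(e_1/e_0)
  = ln(7.8185e-10/3.3781e-6) / ln(3.3781e-6/5.7477e-4)
  = ln(0.000231447) / ln(0.00587731)
  = -8.371160 / -5.136656 ≈ 1.629691

1.630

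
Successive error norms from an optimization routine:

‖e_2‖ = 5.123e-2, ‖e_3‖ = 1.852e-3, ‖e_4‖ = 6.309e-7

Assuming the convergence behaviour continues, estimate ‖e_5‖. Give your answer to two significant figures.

2.9e-15

First estimate the order: p ≈ ln(‖e_4‖/‖e_3‖) / ln(‖e_3‖/‖e_2‖) = ln(6.309e-7/1.852e-3)/ln(1.852e-3/5.123e-2) = ln(0.000340659)/ln(0.0361507) ≈ 2.4050.
Then ‖e_5‖ ≈ ‖e_4‖·(‖e_4‖/‖e_3‖)^p = 6.309e-7·(0.000340659)^2.4050 = 6.309e-7·4.5733e-09 ≈ 2.885e-15.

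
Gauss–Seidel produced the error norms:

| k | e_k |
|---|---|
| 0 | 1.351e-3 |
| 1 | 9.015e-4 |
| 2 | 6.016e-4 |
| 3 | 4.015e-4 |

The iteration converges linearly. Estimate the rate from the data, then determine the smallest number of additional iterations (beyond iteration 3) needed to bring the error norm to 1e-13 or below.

55

Rate ρ ≈ e_3/e_2 = 4.015e-4/6.016e-4 = 0.6674.
After j more steps, e_{3+j} ≈ 4.015e-4·ρ^j; need ρ^j ≤ 1e-13/4.015e-4 = 2.49066e-10.
j ≥ ln(2.49066e-10)/ln(0.6674) = -22.1133/-0.40437 = 54.686.
So 55 more iterations are needed.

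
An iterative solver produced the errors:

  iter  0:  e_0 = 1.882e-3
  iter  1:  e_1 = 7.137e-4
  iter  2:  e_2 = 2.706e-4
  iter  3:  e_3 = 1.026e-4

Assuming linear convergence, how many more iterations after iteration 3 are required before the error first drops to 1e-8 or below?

Rate ρ ≈ e_3/e_2 = 1.026e-4/2.706e-4 = 0.3792.
After j more steps, e_{3+j} ≈ 1.026e-4·ρ^j; need ρ^j ≤ 1e-8/1.026e-4 = 9.74659e-05.
j ≥ ln(9.74659e-05)/ln(0.3792) = -9.2360/-0.96969 = 9.525.
So 10 more iterations are needed.

10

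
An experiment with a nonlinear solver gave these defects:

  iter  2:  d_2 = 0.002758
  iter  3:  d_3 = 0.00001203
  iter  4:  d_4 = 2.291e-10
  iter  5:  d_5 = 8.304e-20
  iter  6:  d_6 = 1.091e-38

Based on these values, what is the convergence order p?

2

Consecutive ratios: d_6/d_5 = 1.091e-38/8.304e-20 = 1.31382e-19, d_5/d_4 = 8.304e-20/2.291e-10 = 3.62462e-10.
p ≈ ln(1.31382e-19)/ln(3.62462e-10) = -43.4762/-21.7381 ≈ 2.00.
So the convergence is quadratic (order 2).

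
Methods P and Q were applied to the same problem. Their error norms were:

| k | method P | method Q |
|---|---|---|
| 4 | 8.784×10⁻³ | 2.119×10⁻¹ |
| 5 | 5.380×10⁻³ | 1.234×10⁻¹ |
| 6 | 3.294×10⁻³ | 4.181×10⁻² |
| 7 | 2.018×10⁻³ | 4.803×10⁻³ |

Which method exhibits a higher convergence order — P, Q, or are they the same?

Method P: p ≈ ln(2.018×10⁻³/3.294×10⁻³)/ln(3.294×10⁻³/5.380×10⁻³) ≈ 1.00.
Method Q: p ≈ ln(4.803×10⁻³/4.181×10⁻²)/ln(4.181×10⁻²/1.234×10⁻¹) ≈ 2.00.
Method Q has the higher order (≈2.0 vs ≈1.0).

Q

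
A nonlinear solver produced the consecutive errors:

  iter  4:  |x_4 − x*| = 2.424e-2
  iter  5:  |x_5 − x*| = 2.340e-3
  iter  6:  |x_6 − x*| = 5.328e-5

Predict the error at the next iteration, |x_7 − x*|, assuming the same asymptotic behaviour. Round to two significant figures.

1.2e-7

First estimate the order: p ≈ ln(|x_6 − x*|/|x_5 − x*|) / ln(|x_5 − x*|/|x_4 − x*|) = ln(5.328e-5/2.340e-3)/ln(2.340e-3/2.424e-2) = ln(0.0227692)/ln(0.0965347) ≈ 1.6179.
Then |x_7 − x*| ≈ |x_6 − x*|·(|x_6 − x*|/|x_5 − x*|)^p = 5.328e-5·(0.0227692)^1.6179 = 5.328e-5·0.00219965 ≈ 1.172e-07.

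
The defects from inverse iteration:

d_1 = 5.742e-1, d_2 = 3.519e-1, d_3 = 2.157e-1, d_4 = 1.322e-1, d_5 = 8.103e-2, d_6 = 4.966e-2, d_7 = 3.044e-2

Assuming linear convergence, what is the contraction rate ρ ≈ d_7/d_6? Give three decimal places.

ρ ≈ d_7/d_6 = 3.044e-2/4.966e-2 = 0.61297

0.613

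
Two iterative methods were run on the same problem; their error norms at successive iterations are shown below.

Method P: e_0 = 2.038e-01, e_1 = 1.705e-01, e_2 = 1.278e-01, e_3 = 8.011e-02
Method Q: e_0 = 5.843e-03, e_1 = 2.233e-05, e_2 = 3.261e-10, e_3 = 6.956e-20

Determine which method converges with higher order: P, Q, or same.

Q

Method P: p ≈ ln(8.011e-02/1.278e-01)/ln(1.278e-01/1.705e-01) ≈ 1.62.
Method Q: p ≈ ln(6.956e-20/3.261e-10)/ln(3.261e-10/2.233e-05) ≈ 2.00.
Method Q has the higher order (≈2.0 vs ≈1.6).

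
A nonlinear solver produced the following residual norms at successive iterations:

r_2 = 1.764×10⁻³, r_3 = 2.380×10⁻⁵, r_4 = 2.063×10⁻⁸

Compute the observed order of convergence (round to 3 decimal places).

1.638

p ≈ ln(r_4/r_3) / ln(r_3/r_2)
  = ln(2.063×10⁻⁸/2.380×10⁻⁵) / ln(2.380×10⁻⁵/1.764×10⁻³)
  = ln(0.000866807) / ln(0.0134921)
  = -7.050694 / -4.305651 ≈ 1.637544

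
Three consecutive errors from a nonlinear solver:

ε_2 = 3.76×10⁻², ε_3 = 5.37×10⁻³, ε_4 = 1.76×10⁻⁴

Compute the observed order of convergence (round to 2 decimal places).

p ≈ ln(ε_4/ε_3) / ln(ε_3/ε_2)
  = ln(1.76×10⁻⁴/5.37×10⁻³) / ln(5.37×10⁻³/3.76×10⁻²)
  = ln(0.0327747) / ln(0.142819)
  = -3.41810 / -1.94618 ≈ 1.75631

1.76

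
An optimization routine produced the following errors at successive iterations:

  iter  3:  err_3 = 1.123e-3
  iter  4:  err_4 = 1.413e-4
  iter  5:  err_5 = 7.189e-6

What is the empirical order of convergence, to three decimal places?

p ≈ ln(err_5/err_4) / ln(err_4/err_3)
  = ln(7.189e-6/1.413e-4) / ln(1.413e-4/1.123e-3)
  = ln(0.0508776) / ln(0.125824)
  = -2.978333 / -2.072871 ≈ 1.436815

1.437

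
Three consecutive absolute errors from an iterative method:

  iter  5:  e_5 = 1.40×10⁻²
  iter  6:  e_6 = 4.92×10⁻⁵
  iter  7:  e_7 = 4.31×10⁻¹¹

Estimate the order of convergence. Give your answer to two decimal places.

p ≈ ln(e_7/e_6) / ln(e_6/e_5)
  = ln(4.31×10⁻¹¹/4.92×10⁻⁵) / ln(4.92×10⁻⁵/1.40×10⁻²)
  = ln(8.76016e-07) / ln(0.00351429)
  = -13.94788 / -5.65092 ≈ 2.46825

2.47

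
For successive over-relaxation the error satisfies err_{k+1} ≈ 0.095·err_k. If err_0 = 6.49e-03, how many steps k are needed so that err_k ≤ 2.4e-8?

6

After k steps, err_k ≈ 6.49e-03·0.095^k.
Need 0.095^k ≤ 2.4e-8/6.49e-03 = 3.698e-06.
k ≥ ln(3.698e-06)/ln(0.095) = -12.5077/-2.35388 = 5.314.
Smallest integer k = 6.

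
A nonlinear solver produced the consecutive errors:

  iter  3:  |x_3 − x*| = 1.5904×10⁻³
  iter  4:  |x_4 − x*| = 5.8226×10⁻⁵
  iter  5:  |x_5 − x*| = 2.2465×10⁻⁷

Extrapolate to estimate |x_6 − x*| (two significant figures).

2.0e-11

First estimate the order: p ≈ ln(|x_5 − x*|/|x_4 − x*|) / ln(|x_4 − x*|/|x_3 − x*|) = ln(2.2465×10⁻⁷/5.8226×10⁻⁵)/ln(5.8226×10⁻⁵/1.5904×10⁻³) = ln(0.00385824)/ln(0.0366109) ≈ 1.6803.
Then |x_6 − x*| ≈ |x_5 − x*|·(|x_5 − x*|/|x_4 − x*|)^p = 2.2465×10⁻⁷·(0.00385824)^1.6803 = 2.2465×10⁻⁷·8.79852e-05 ≈ 1.977e-11.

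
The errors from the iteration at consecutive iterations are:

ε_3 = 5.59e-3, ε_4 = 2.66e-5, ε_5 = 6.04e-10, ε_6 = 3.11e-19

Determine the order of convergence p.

2

Consecutive ratios: ε_6/ε_5 = 3.11e-19/6.04e-10 = 5.14901e-10, ε_5/ε_4 = 6.04e-10/2.66e-5 = 2.27068e-05.
p ≈ ln(5.14901e-10)/ln(2.27068e-05) = -21.3870/-10.6928 ≈ 2.00.
So the convergence is quadratic (order 2).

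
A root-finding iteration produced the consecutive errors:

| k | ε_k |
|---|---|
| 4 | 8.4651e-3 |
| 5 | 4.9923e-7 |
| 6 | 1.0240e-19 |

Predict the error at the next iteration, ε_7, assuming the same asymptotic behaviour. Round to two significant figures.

8.8e-58

First estimate the order: p ≈ ln(ε_6/ε_5) / ln(ε_5/ε_4) = ln(1.0240e-19/4.9923e-7)/ln(4.9923e-7/8.4651e-3) = ln(2.05116e-13)/ln(5.89751e-05) ≈ 3.0000.
Then ε_7 ≈ ε_6·(ε_6/ε_5)^p = 1.0240e-19·(2.05116e-13)^3.0000 = 1.0240e-19·8.62976e-39 ≈ 8.837e-58.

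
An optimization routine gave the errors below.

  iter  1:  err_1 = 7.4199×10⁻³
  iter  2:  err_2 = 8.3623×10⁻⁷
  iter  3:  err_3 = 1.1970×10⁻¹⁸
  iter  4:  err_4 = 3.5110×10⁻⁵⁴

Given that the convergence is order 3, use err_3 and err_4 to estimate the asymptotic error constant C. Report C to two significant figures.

C ≈ err_4 / err_3^3
  = 3.5110×10⁻⁵⁴ / (1.1970×10⁻¹⁸)^3
  = 3.5110×10⁻⁵⁴ / 1.71507e-54 ≈ 2.0471

2.0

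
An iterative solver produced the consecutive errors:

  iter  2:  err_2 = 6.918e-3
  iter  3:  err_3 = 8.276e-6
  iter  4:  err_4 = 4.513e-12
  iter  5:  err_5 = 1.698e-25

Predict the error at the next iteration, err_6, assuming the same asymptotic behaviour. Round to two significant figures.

2.9e-54

First estimate the order: p ≈ ln(err_5/err_4) / ln(err_4/err_3) = ln(1.698e-25/4.513e-12)/ln(4.513e-12/8.276e-6) = ln(3.76246e-14)/ln(5.45312e-07) ≈ 2.1433.
Then err_6 ≈ err_5·(err_5/err_4)^p = 1.698e-25·(3.76246e-14)^2.1433 = 1.698e-25·1.68736e-29 ≈ 2.865e-54.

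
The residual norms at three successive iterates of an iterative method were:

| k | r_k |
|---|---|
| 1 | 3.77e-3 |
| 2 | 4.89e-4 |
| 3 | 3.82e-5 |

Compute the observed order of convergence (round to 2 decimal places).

p ≈ ln(r_3/r_2) / ln(r_2/r_1)
  = ln(3.82e-5/4.89e-4) / ln(4.89e-4/3.77e-3)
  = ln(0.0781186) / ln(0.129708)
  = -2.54953 / -2.04247 ≈ 1.24826

1.25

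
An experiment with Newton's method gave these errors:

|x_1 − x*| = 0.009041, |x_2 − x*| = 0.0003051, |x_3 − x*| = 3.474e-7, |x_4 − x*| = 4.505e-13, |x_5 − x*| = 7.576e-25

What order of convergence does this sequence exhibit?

Consecutive ratios: |x_5 − x*|/|x_4 − x*| = 7.576e-25/4.505e-13 = 1.68169e-12, |x_4 − x*|/|x_3 − x*| = 4.505e-13/3.474e-7 = 1.29678e-06.
p ≈ ln(1.68169e-12)/ln(1.29678e-06) = -27.1112/-13.5556 ≈ 2.00.
So the convergence is quadratic (order 2).

2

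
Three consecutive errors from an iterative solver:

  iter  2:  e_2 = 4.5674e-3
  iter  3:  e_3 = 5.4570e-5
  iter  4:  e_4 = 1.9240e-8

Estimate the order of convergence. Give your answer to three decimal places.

1.796

p ≈ ln(e_4/e_3) / ln(e_3/e_2)
  = ln(1.9240e-8/5.4570e-5) / ln(5.4570e-5/4.5674e-3)
  = ln(0.000352575) / ln(0.0119477)
  = -7.950247 / -4.427216 ≈ 1.795767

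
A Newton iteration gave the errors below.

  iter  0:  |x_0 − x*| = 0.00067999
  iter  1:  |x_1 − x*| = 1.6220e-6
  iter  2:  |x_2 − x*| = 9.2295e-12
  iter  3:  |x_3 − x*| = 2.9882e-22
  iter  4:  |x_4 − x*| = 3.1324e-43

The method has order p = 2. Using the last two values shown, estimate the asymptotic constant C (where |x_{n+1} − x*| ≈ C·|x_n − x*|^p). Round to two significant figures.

C ≈ |x_4 − x*| / |x_3 − x*|^2
  = 3.1324e-43 / (2.9882e-22)^2
  = 3.1324e-43 / 8.92934e-44 ≈ 3.508

3.5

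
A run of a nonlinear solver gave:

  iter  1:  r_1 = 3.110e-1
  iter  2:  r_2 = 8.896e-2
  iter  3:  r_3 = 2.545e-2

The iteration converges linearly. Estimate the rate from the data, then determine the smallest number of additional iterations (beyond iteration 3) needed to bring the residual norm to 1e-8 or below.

Rate ρ ≈ r_3/r_2 = 2.545e-2/8.896e-2 = 0.2861.
After j more steps, r_{3+j} ≈ 2.545e-2·ρ^j; need ρ^j ≤ 1e-8/2.545e-2 = 3.92927e-07.
j ≥ ln(3.92927e-07)/ln(0.2861) = -14.7496/-1.25141 = 11.786.
So 12 more iterations are needed.

12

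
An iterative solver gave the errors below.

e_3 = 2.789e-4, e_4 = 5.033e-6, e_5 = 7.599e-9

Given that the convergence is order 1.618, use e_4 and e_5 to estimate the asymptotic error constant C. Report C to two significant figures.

2.8

C ≈ e_5 / e_4^1.618
  = 7.599e-9 / (5.033e-6)^1.618
  = 7.599e-9 / 2.67643e-09 ≈ 2.8392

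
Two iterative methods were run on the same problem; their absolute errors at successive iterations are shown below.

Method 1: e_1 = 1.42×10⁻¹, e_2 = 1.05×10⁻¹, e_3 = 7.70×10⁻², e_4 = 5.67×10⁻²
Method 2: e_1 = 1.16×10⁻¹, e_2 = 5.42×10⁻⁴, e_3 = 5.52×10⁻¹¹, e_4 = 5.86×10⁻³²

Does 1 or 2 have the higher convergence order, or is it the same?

2

Method 1: p ≈ ln(5.67×10⁻²/7.70×10⁻²)/ln(7.70×10⁻²/1.05×10⁻¹) ≈ 0.99.
Method 2: p ≈ ln(5.86×10⁻³²/5.52×10⁻¹¹)/ln(5.52×10⁻¹¹/5.42×10⁻⁴) ≈ 3.00.
Method 2 has the higher order (≈3.0 vs ≈1.0).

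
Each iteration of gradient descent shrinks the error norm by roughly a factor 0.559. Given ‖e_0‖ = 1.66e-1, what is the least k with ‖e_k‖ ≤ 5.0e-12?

42

After k steps, ‖e_k‖ ≈ 1.66e-1·0.559^k.
Need 0.559^k ≤ 5.0e-12/1.66e-1 = 3.01205e-11.
k ≥ ln(3.01205e-11)/ln(0.559) = -24.2258/-0.58161 = 41.653.
Smallest integer k = 42.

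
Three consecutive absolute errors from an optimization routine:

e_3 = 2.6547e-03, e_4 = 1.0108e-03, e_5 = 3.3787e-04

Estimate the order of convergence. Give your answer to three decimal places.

1.135

p ≈ ln(e_5/e_4) / ln(e_4/e_3)
  = ln(3.3787e-04/1.0108e-03) / ln(1.0108e-03/2.6547e-03)
  = ln(0.33426) / ln(0.380759)
  = -1.095836 / -0.965589 ≈ 1.134889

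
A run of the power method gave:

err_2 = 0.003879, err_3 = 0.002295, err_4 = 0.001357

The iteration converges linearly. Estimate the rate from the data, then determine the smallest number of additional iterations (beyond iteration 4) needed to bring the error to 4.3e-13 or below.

Rate ρ ≈ err_4/err_3 = 0.001357/0.002295 = 0.5913.
After j more steps, err_{4+j} ≈ 0.001357·ρ^j; need ρ^j ≤ 4.3e-13/0.001357 = 3.16875e-10.
j ≥ ln(3.16875e-10)/ln(0.5913) = -21.8725/-0.52543 = 41.628.
So 42 more iterations are needed.

42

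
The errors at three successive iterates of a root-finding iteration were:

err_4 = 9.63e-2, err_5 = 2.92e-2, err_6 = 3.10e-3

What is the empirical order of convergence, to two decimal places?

1.88

p ≈ ln(err_6/err_5) / ln(err_5/err_4)
  = ln(3.10e-3/2.92e-2) / ln(2.92e-2/9.63e-2)
  = ln(0.106164) / ln(0.303219)
  = -2.24277 / -1.19330 ≈ 1.87947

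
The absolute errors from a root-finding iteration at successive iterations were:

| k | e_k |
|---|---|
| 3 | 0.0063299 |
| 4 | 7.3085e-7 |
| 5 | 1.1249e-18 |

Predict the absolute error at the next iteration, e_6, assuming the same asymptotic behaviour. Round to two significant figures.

First estimate the order: p ≈ ln(e_5/e_4) / ln(e_4/e_3) = ln(1.1249e-18/7.3085e-7)/ln(7.3085e-7/0.0063299) = ln(1.53917e-12)/ln(0.00011546) ≈ 3.0000.
Then e_6 ≈ e_5·(e_5/e_4)^p = 1.1249e-18·(1.53917e-12)^3.0000 = 1.1249e-18·3.64636e-36 ≈ 4.102e-54.

4.1e-54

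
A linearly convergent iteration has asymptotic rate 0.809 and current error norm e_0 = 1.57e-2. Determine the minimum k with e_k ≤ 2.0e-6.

After k steps, e_k ≈ 1.57e-2·0.809^k.
Need 0.809^k ≤ 2.0e-6/1.57e-2 = 0.000127389.
k ≥ ln(0.000127389)/ln(0.809) = -8.9683/-0.21196 = 42.311.
Smallest integer k = 43.

43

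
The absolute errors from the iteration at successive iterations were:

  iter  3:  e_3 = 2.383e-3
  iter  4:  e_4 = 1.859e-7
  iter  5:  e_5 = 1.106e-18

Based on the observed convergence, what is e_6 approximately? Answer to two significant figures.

First estimate the order: p ≈ ln(e_5/e_4) / ln(e_4/e_3) = ln(1.106e-18/1.859e-7)/ln(1.859e-7/2.383e-3) = ln(5.94944e-12)/ln(7.80109e-05) ≈ 2.7327.
Then e_6 ≈ e_5·(e_5/e_4)^p = 1.106e-18·(5.94944e-12)^2.7327 = 1.106e-18·2.10868e-31 ≈ 2.332e-49.

2.3e-49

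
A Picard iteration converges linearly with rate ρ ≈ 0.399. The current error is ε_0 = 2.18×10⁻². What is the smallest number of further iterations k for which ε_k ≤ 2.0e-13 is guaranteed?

After k steps, ε_k ≈ 2.18×10⁻²·0.399^k.
Need 0.399^k ≤ 2.0e-13/2.18×10⁻² = 9.17431e-12.
k ≥ ln(9.17431e-12)/ln(0.399) = -25.4146/-0.91879 = 27.661.
Smallest integer k = 28.

28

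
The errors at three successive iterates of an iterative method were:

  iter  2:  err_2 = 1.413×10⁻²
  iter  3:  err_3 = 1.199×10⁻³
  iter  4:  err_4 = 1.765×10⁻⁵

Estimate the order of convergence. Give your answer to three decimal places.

1.710

p ≈ ln(err_4/err_3) / ln(err_3/err_2)
  = ln(1.765×10⁻⁵/1.199×10⁻³) / ln(1.199×10⁻³/1.413×10⁻²)
  = ln(0.0147206) / ln(0.0848549)
  = -4.218507 / -2.466813 ≈ 1.710104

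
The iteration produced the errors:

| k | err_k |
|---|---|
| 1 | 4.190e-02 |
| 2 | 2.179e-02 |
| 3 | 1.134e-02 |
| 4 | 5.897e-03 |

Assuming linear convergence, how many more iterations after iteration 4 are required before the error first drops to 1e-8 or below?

21

Rate ρ ≈ err_4/err_3 = 5.897e-03/1.134e-02 = 0.5200.
After j more steps, err_{4+j} ≈ 5.897e-03·ρ^j; need ρ^j ≤ 1e-8/5.897e-03 = 1.69578e-06.
j ≥ ln(1.69578e-06)/ln(0.5200) = -13.2874/-0.65393 = 20.319.
So 21 more iterations are needed.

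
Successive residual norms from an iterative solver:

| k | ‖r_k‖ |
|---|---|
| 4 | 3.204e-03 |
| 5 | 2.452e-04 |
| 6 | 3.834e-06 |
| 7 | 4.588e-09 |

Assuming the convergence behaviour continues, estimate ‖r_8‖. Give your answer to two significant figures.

First estimate the order: p ≈ ln(‖r_7‖/‖r_6‖) / ln(‖r_6‖/‖r_5‖) = ln(4.588e-09/3.834e-06)/ln(3.834e-06/2.452e-04) = ln(0.00119666)/ln(0.0156362) ≈ 1.6181.
Then ‖r_8‖ ≈ ‖r_7‖·(‖r_7‖/‖r_6‖)^p = 4.588e-09·(0.00119666)^1.6181 = 4.588e-09·1.8701e-05 ≈ 8.58e-14.

8.6e-14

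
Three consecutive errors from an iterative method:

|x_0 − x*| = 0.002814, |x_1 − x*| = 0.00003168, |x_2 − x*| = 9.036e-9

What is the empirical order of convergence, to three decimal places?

1.819

p ≈ ln(|x_2 − x*|/|x_1 − x*|) / ln(|x_1 − x*|/|x_0 − x*|)
  = ln(9.036e-9/0.00003168) / ln(0.00003168/0.002814)
  = ln(0.000285227) / ln(0.011258)
  = -8.162225 / -4.486676 ≈ 1.819214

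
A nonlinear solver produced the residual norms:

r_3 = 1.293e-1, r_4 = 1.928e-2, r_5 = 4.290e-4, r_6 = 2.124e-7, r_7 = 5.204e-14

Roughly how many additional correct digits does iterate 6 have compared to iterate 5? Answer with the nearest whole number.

3

Digits gained ≈ log₁₀(r_5/r_6) = log₁₀(4.290e-4/2.124e-7) = log₁₀(2019.77) ≈ 3.305.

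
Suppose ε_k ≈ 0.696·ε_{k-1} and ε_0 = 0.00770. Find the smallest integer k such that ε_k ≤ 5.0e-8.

After k steps, ε_k ≈ 0.00770·0.696^k.
Need 0.696^k ≤ 5.0e-8/0.00770 = 6.49351e-06.
k ≥ ln(6.49351e-06)/ln(0.696) = -11.9447/-0.36241 = 32.959.
Smallest integer k = 33.

33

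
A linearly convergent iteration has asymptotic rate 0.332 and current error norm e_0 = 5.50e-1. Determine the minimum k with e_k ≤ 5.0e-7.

After k steps, e_k ≈ 5.50e-1·0.332^k.
Need 0.332^k ≤ 5.0e-7/5.50e-1 = 9.09091e-07.
k ≥ ln(9.09091e-07)/ln(0.332) = -13.9108/-1.10262 = 12.616.
Smallest integer k = 13.

13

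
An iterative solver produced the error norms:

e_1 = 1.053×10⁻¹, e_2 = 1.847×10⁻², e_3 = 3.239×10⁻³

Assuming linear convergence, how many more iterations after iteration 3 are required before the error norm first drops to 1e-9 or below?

Rate ρ ≈ e_3/e_2 = 3.239×10⁻³/1.847×10⁻² = 0.1754.
After j more steps, e_{3+j} ≈ 3.239×10⁻³·ρ^j; need ρ^j ≤ 1e-9/3.239×10⁻³ = 3.08737e-07.
j ≥ ln(3.08737e-07)/ln(0.1754) = -14.9908/-1.74069 = 8.612.
So 9 more iterations are needed.

9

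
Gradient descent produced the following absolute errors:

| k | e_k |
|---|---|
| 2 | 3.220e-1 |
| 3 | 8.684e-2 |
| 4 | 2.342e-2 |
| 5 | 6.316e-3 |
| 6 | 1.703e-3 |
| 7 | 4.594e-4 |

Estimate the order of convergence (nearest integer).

Consecutive ratios: e_7/e_6 = 4.594e-4/1.703e-3 = 0.269759, e_6/e_5 = 1.703e-3/6.316e-3 = 0.269633.
p ≈ ln(0.269759)/ln(0.269633) = -1.3102/-1.3107 ≈ 1.00.
So the convergence is linear (order 1).

1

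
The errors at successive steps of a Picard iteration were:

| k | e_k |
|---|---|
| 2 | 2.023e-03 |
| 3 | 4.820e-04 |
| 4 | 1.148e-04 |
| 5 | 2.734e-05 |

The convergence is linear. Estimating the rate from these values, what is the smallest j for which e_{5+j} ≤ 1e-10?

9

Rate ρ ≈ e_5/e_4 = 2.734e-05/1.148e-04 = 0.2382.
After j more steps, e_{5+j} ≈ 2.734e-05·ρ^j; need ρ^j ≤ 1e-10/2.734e-05 = 3.65764e-06.
j ≥ ln(3.65764e-06)/ln(0.2382) = -12.5187/-1.43464 = 8.726.
So 9 more iterations are needed.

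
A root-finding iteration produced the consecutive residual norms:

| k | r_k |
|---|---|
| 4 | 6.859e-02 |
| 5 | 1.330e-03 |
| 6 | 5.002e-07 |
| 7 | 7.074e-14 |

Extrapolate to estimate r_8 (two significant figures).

First estimate the order: p ≈ ln(r_7/r_6) / ln(r_6/r_5) = ln(7.074e-14/5.002e-07)/ln(5.002e-07/1.330e-03) = ln(1.41423e-07)/ln(0.00037609) ≈ 2.0000.
Then r_8 ≈ r_7·(r_7/r_6)^p = 7.074e-14·(1.41423e-07)^2.0000 = 7.074e-14·2.00005e-14 ≈ 1.415e-27.

1.4e-27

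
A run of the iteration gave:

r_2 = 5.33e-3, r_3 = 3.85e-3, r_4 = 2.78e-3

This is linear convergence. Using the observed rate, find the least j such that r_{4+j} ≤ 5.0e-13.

Rate ρ ≈ r_4/r_3 = 2.78e-3/3.85e-3 = 0.7221.
After j more steps, r_{4+j} ≈ 2.78e-3·ρ^j; need ρ^j ≤ 5.0e-13/2.78e-3 = 1.79856e-10.
j ≥ ln(1.79856e-10)/ln(0.7221) = -22.4389/-0.32559 = 68.918.
So 69 more iterations are needed.

69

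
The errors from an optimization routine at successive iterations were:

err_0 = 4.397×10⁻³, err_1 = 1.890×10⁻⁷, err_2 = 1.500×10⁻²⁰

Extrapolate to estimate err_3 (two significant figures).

7.5e-60

First estimate the order: p ≈ ln(err_2/err_1) / ln(err_1/err_0) = ln(1.500×10⁻²⁰/1.890×10⁻⁷)/ln(1.890×10⁻⁷/4.397×10⁻³) = ln(7.93651e-14)/ln(4.29839e-05) ≈ 3.0001.
Then err_3 ≈ err_2·(err_2/err_1)^p = 1.500×10⁻²⁰·(7.93651e-14)^3.0001 = 1.500×10⁻²⁰·4.98401e-40 ≈ 7.476e-60.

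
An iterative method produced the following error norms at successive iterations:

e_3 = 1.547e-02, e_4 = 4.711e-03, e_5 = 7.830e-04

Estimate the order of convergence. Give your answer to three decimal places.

1.509

p ≈ ln(e_5/e_4) / ln(e_4/e_3)
  = ln(7.830e-04/4.711e-03) / ln(4.711e-03/1.547e-02)
  = ln(0.166207) / ln(0.304525)
  = -1.794521 / -1.189002 ≈ 1.509267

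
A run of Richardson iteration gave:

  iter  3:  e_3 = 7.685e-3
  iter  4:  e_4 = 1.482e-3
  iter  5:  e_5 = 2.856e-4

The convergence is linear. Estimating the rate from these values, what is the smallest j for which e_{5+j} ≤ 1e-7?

Rate ρ ≈ e_5/e_4 = 2.856e-4/1.482e-3 = 0.1927.
After j more steps, e_{5+j} ≈ 2.856e-4·ρ^j; need ρ^j ≤ 1e-7/2.856e-4 = 0.00035014.
j ≥ ln(0.00035014)/ln(0.1927) = -7.9572/-1.64662 = 4.832.
So 5 more iterations are needed.

5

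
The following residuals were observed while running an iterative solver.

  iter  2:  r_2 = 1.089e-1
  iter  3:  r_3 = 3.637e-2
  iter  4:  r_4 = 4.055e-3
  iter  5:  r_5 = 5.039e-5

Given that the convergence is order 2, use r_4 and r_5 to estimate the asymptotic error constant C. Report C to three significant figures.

3.06

C ≈ r_5 / r_4^2
  = 5.039e-5 / (4.055e-3)^2
  = 5.039e-5 / 1.6443e-05 ≈ 3.0645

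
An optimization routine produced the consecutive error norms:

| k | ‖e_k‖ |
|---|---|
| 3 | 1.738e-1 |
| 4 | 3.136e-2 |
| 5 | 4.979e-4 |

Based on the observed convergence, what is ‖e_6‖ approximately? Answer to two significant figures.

First estimate the order: p ≈ ln(‖e_5‖/‖e_4‖) / ln(‖e_4‖/‖e_3‖) = ln(4.979e-4/3.136e-2)/ln(3.136e-2/1.738e-1) = ln(0.0158769)/ln(0.180437) ≈ 2.4194.
Then ‖e_6‖ ≈ ‖e_5‖·(‖e_5‖/‖e_4‖)^p = 4.979e-4·(0.0158769)^2.4194 = 4.979e-4·4.4354e-05 ≈ 2.208e-08.

2.2e-8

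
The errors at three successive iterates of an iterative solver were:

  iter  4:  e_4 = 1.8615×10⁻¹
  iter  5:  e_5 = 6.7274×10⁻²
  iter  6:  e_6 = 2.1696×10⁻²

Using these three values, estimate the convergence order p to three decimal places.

1.112

p ≈ ln(e_6/e_5) / ln(e_5/e_4)
  = ln(2.1696×10⁻²/6.7274×10⁻²) / ln(6.7274×10⁻²/1.8615×10⁻¹)
  = ln(0.322502) / ln(0.361397)
  = -1.131646 / -1.017778 ≈ 1.111879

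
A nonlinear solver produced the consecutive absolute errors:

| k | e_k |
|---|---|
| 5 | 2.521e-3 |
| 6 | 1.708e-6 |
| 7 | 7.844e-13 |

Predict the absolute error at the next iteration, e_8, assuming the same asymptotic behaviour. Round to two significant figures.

First estimate the order: p ≈ ln(e_7/e_6) / ln(e_6/e_5) = ln(7.844e-13/1.708e-6)/ln(1.708e-6/2.521e-3) = ln(4.59251e-07)/ln(0.000677509) ≈ 1.9999.
Then e_8 ≈ e_7·(e_7/e_6)^p = 7.844e-13·(4.59251e-07)^1.9999 = 7.844e-13·2.1122e-13 ≈ 1.657e-25.

1.7e-25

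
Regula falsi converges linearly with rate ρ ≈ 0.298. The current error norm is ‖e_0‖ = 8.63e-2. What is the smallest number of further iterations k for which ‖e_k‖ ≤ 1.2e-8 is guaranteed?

14

After k steps, ‖e_k‖ ≈ 8.63e-2·0.298^k.
Need 0.298^k ≤ 1.2e-8/8.63e-2 = 1.3905e-07.
k ≥ ln(1.3905e-07)/ln(0.298) = -15.7884/-1.21066 = 13.041.
Smallest integer k = 14.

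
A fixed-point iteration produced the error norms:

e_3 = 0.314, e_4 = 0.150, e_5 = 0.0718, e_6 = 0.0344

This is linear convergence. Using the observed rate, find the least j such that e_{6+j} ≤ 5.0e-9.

Rate ρ ≈ e_6/e_5 = 0.0344/0.0718 = 0.4791.
After j more steps, e_{6+j} ≈ 0.0344·ρ^j; need ρ^j ≤ 5.0e-9/0.0344 = 1.45349e-07.
j ≥ ln(1.45349e-07)/ln(0.4791) = -15.7441/-0.73585 = 21.396.
So 22 more iterations are needed.

22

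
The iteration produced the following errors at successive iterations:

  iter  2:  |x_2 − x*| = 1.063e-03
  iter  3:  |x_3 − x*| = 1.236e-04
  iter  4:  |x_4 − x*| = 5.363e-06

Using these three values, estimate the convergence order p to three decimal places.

1.458

p ≈ ln(|x_4 − x*|/|x_3 − x*|) / ln(|x_3 − x*|/|x_2 − x*|)
  = ln(5.363e-06/1.236e-04) / ln(1.236e-04/1.063e-03)
  = ln(0.04339) / ln(0.116275)
  = -3.137526 / -2.151797 ≈ 1.458096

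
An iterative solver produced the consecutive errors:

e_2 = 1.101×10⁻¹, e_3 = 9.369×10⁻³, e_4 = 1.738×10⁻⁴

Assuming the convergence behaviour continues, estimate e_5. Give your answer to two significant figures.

2.7e-7

First estimate the order: p ≈ ln(e_4/e_3) / ln(e_3/e_2) = ln(1.738×10⁻⁴/9.369×10⁻³)/ln(9.369×10⁻³/1.101×10⁻¹) = ln(0.0185505)/ln(0.0850954) ≈ 1.6182.
Then e_5 ≈ e_4·(e_4/e_3)^p = 1.738×10⁻⁴·(0.0185505)^1.6182 = 1.738×10⁻⁴·0.00157708 ≈ 2.741e-07.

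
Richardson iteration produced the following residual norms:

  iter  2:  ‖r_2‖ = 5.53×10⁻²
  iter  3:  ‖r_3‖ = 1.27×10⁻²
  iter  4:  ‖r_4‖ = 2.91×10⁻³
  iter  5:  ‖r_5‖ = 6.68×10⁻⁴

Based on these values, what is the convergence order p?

Consecutive ratios: ‖r_5‖/‖r_4‖ = 6.68×10⁻⁴/2.91×10⁻³ = 0.229553, ‖r_4‖/‖r_3‖ = 2.91×10⁻³/1.27×10⁻² = 0.229134.
p ≈ ln(0.229553)/ln(0.229134) = -1.4716/-1.4734 ≈ 1.00.
So the convergence is linear (order 1).

1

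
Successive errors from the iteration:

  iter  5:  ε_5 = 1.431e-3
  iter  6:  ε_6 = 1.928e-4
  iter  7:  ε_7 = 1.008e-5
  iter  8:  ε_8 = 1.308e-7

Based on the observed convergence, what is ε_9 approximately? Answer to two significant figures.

2.2e-10

First estimate the order: p ≈ ln(ε_8/ε_7) / ln(ε_7/ε_6) = ln(1.308e-7/1.008e-5)/ln(1.008e-5/1.928e-4) = ln(0.0129762)/ln(0.0522822) ≈ 1.4722.
Then ε_9 ≈ ε_8·(ε_8/ε_7)^p = 1.308e-7·(0.0129762)^1.4722 = 1.308e-7·0.00166792 ≈ 2.182e-10.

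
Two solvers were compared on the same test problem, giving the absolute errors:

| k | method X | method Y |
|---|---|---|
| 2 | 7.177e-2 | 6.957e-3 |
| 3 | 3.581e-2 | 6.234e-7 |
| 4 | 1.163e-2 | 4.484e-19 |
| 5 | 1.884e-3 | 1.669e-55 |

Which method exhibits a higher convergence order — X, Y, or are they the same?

Method X: p ≈ ln(1.884e-3/1.163e-2)/ln(1.163e-2/3.581e-2) ≈ 1.62.
Method Y: p ≈ ln(1.669e-55/4.484e-19)/ln(4.484e-19/6.234e-7) ≈ 3.00.
Method Y has the higher order (≈3.0 vs ≈1.6).

Y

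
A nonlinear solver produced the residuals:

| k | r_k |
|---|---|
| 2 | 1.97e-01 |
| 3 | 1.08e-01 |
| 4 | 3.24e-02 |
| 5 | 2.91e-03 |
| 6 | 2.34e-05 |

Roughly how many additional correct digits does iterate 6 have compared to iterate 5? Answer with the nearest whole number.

Digits gained ≈ log₁₀(r_5/r_6) = log₁₀(2.91e-03/2.34e-05) = log₁₀(124.359) ≈ 2.095.

2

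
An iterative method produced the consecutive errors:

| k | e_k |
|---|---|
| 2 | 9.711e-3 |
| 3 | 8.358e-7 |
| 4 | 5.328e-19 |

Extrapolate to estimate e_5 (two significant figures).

First estimate the order: p ≈ ln(e_4/e_3) / ln(e_3/e_2) = ln(5.328e-19/8.358e-7)/ln(8.358e-7/9.711e-3) = ln(6.37473e-13)/ln(8.60673e-05) ≈ 3.0000.
Then e_5 ≈ e_4·(e_4/e_3)^p = 5.328e-19·(6.37473e-13)^3.0000 = 5.328e-19·2.59051e-37 ≈ 1.38e-55.

1.4e-55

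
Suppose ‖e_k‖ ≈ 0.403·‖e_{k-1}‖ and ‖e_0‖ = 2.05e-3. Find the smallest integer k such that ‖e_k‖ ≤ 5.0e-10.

After k steps, ‖e_k‖ ≈ 2.05e-3·0.403^k.
Need 0.403^k ≤ 5.0e-10/2.05e-3 = 2.43902e-07.
k ≥ ln(2.43902e-07)/ln(0.403) = -15.2265/-0.90882 = 16.754.
Smallest integer k = 17.

17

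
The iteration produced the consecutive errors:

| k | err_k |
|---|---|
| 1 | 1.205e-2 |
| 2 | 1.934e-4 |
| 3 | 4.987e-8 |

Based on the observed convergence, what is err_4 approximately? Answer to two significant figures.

3.3e-15

First estimate the order: p ≈ ln(err_3/err_2) / ln(err_2/err_1) = ln(4.987e-8/1.934e-4)/ln(1.934e-4/1.205e-2) = ln(0.000257859)/ln(0.0160498) ≈ 1.9998.
Then err_4 ≈ err_3·(err_3/err_2)^p = 4.987e-8·(0.000257859)^1.9998 = 4.987e-8·6.66012e-08 ≈ 3.321e-15.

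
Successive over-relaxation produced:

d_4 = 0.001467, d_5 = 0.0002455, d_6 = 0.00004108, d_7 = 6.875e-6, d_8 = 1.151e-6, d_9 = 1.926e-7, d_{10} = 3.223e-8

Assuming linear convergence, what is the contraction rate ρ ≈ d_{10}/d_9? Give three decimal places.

ρ ≈ d_{10}/d_9 = 3.223e-8/1.926e-7 = 0.16734

0.167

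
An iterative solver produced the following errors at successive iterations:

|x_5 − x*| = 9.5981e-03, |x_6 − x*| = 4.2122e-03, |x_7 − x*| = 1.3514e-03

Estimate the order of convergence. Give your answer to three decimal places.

p ≈ ln(|x_7 − x*|/|x_6 − x*|) / ln(|x_6 − x*|/|x_5 − x*|)
  = ln(1.3514e-03/4.2122e-03) / ln(4.2122e-03/9.5981e-03)
  = ln(0.32083) / ln(0.438858)
  = -1.136844 / -0.823579 ≈ 1.380370

1.380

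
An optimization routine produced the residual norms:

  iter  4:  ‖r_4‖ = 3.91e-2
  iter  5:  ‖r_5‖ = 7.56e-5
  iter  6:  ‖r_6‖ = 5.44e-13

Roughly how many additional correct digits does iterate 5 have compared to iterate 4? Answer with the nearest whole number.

Digits gained ≈ log₁₀(‖r_4‖/‖r_5‖) = log₁₀(3.91e-2/7.56e-5) = log₁₀(517.196) ≈ 2.714.

3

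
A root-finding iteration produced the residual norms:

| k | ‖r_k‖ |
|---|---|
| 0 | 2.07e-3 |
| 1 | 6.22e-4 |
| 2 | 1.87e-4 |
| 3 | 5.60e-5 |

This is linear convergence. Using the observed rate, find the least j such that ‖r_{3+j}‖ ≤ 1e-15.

Rate ρ ≈ ‖r_3‖/‖r_2‖ = 5.60e-5/1.87e-4 = 0.2995.
After j more steps, ‖r_{3+j}‖ ≈ 5.60e-5·ρ^j; need ρ^j ≤ 1e-15/5.60e-5 = 1.78571e-11.
j ≥ ln(1.78571e-11)/ln(0.2995) = -24.7486/-1.20564 = 20.527.
So 21 more iterations are needed.

21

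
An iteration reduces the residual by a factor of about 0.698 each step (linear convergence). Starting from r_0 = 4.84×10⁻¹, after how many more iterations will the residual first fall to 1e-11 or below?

69

After k steps, r_k ≈ 4.84×10⁻¹·0.698^k.
Need 0.698^k ≤ 1e-11/4.84×10⁻¹ = 2.06612e-11.
k ≥ ln(2.06612e-11)/ln(0.698) = -24.6028/-0.35954 = 68.429.
Smallest integer k = 69.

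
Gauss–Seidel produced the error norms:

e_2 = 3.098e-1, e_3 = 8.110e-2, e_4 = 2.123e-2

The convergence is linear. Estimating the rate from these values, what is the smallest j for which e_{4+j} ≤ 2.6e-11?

Rate ρ ≈ e_4/e_3 = 2.123e-2/8.110e-2 = 0.2618.
After j more steps, e_{4+j} ≈ 2.123e-2·ρ^j; need ρ^j ≤ 2.6e-11/2.123e-2 = 1.22468e-09.
j ≥ ln(1.22468e-09)/ln(0.2618) = -20.5206/-1.34017 = 15.312.
So 16 more iterations are needed.

16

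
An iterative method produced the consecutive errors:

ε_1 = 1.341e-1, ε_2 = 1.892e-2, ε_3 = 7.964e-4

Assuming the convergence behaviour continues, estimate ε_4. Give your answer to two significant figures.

First estimate the order: p ≈ ln(ε_3/ε_2) / ln(ε_2/ε_1) = ln(7.964e-4/1.892e-2)/ln(1.892e-2/1.341e-1) = ln(0.042093)/ln(0.141089) ≈ 1.6176.
Then ε_4 ≈ ε_3·(ε_3/ε_2)^p = 7.964e-4·(0.042093)^1.6176 = 7.964e-4·0.00595007 ≈ 4.739e-06.

4.7e-6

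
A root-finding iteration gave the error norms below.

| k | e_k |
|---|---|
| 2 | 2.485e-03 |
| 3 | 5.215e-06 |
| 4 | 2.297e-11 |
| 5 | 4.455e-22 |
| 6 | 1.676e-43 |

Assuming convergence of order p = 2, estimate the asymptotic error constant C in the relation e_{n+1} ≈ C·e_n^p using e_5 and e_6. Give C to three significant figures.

C ≈ e_6 / e_5^2
  = 1.676e-43 / (4.455e-22)^2
  = 1.676e-43 / 1.9847e-43 ≈ 0.84446

0.844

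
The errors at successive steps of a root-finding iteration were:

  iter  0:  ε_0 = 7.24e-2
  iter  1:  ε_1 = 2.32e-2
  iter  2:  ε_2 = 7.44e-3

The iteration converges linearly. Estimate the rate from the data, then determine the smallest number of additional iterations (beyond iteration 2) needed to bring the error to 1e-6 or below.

Rate ρ ≈ ε_2/ε_1 = 7.44e-3/2.32e-2 = 0.3207.
After j more steps, ε_{2+j} ≈ 7.44e-3·ρ^j; need ρ^j ≤ 1e-6/7.44e-3 = 0.000134409.
j ≥ ln(0.000134409)/ln(0.3207) = -8.9146/-1.13725 = 7.839.
So 8 more iterations are needed.

8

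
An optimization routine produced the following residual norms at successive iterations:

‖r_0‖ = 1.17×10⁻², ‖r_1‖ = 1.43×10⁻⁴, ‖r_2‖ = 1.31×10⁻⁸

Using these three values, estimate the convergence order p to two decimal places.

2.11

p ≈ ln(‖r_2‖/‖r_1‖) / ln(‖r_1‖/‖r_0‖)
  = ln(1.31×10⁻⁸/1.43×10⁻⁴) / ln(1.43×10⁻⁴/1.17×10⁻²)
  = ln(9.16084e-05) / ln(0.0122222)
  = -9.29799 / -4.40450 ≈ 2.11102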